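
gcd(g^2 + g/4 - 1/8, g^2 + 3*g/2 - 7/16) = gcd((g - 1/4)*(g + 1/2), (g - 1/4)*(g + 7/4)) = g - 1/4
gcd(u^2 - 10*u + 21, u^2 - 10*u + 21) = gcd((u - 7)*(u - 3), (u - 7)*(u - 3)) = u^2 - 10*u + 21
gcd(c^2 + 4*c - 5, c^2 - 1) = c - 1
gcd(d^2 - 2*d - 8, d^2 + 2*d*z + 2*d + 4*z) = d + 2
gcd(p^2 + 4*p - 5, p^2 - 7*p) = 1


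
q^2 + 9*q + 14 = (q + 2)*(q + 7)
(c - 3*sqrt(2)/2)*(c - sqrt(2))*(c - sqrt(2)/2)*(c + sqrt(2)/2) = c^4 - 5*sqrt(2)*c^3/2 + 5*c^2/2 + 5*sqrt(2)*c/4 - 3/2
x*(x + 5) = x^2 + 5*x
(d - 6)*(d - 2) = d^2 - 8*d + 12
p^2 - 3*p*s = p*(p - 3*s)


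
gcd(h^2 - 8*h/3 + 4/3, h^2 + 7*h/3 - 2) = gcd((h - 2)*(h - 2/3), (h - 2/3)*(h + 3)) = h - 2/3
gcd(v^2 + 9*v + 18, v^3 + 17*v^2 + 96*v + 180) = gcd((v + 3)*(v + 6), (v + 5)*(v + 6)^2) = v + 6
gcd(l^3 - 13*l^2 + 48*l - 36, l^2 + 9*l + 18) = 1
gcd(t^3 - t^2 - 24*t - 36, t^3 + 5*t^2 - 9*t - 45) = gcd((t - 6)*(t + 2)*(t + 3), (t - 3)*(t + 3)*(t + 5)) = t + 3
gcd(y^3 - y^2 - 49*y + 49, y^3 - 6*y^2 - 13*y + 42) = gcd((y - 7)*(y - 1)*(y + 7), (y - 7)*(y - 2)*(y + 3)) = y - 7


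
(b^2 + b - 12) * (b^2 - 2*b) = b^4 - b^3 - 14*b^2 + 24*b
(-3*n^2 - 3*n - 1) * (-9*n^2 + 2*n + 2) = 27*n^4 + 21*n^3 - 3*n^2 - 8*n - 2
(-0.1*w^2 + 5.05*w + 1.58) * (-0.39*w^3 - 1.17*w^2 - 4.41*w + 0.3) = 0.039*w^5 - 1.8525*w^4 - 6.0837*w^3 - 24.1491*w^2 - 5.4528*w + 0.474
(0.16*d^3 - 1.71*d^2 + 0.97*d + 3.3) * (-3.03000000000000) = -0.4848*d^3 + 5.1813*d^2 - 2.9391*d - 9.999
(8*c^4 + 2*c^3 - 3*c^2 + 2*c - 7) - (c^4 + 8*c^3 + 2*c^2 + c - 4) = 7*c^4 - 6*c^3 - 5*c^2 + c - 3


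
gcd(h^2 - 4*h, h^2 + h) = h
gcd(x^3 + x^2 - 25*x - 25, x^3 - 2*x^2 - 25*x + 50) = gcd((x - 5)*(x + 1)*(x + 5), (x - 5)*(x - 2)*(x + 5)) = x^2 - 25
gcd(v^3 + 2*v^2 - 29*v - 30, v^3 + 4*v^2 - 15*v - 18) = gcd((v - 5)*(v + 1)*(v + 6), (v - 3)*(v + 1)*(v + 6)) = v^2 + 7*v + 6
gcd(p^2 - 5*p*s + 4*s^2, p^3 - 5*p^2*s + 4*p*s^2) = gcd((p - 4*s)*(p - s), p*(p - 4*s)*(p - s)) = p^2 - 5*p*s + 4*s^2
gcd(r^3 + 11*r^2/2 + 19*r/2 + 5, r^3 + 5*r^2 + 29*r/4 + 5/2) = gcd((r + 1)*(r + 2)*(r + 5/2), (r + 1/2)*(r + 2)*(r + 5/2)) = r^2 + 9*r/2 + 5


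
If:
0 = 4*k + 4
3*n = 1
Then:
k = -1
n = 1/3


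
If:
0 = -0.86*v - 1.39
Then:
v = -1.62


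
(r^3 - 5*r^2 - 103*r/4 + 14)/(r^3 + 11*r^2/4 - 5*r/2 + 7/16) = 4*(r - 8)/(4*r - 1)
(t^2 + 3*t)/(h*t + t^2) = (t + 3)/(h + t)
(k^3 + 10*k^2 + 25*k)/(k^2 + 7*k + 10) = k*(k + 5)/(k + 2)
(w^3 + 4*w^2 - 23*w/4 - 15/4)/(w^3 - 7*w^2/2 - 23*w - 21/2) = (2*w^2 + 7*w - 15)/(2*(w^2 - 4*w - 21))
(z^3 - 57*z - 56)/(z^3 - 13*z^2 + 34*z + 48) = (z + 7)/(z - 6)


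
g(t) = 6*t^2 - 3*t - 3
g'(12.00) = 141.00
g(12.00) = 825.00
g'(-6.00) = -75.00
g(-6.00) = 231.00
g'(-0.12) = -4.44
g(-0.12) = -2.55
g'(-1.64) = -22.68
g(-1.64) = 18.06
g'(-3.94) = -50.28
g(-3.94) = 101.96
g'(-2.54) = -33.48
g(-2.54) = 43.33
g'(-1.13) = -16.56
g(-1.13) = 8.05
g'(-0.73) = -11.76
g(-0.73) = 2.39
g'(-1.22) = -17.64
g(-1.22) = 9.59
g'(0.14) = -1.32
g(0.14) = -3.30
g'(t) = 12*t - 3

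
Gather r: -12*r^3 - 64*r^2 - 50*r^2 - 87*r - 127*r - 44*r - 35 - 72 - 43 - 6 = -12*r^3 - 114*r^2 - 258*r - 156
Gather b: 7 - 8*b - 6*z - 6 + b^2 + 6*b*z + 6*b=b^2 + b*(6*z - 2) - 6*z + 1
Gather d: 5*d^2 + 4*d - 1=5*d^2 + 4*d - 1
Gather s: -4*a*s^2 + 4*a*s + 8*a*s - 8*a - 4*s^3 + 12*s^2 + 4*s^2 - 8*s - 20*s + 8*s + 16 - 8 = -8*a - 4*s^3 + s^2*(16 - 4*a) + s*(12*a - 20) + 8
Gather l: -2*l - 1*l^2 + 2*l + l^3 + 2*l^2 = l^3 + l^2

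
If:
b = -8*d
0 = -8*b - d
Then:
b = 0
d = 0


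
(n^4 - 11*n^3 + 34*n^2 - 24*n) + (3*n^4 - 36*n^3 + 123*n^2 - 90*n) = 4*n^4 - 47*n^3 + 157*n^2 - 114*n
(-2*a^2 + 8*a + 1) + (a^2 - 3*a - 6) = -a^2 + 5*a - 5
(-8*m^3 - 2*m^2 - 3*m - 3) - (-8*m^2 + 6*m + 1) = -8*m^3 + 6*m^2 - 9*m - 4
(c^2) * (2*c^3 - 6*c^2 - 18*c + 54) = 2*c^5 - 6*c^4 - 18*c^3 + 54*c^2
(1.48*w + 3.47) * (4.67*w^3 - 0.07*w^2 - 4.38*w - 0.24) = 6.9116*w^4 + 16.1013*w^3 - 6.7253*w^2 - 15.5538*w - 0.8328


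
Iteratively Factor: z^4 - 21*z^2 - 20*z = (z)*(z^3 - 21*z - 20) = z*(z - 5)*(z^2 + 5*z + 4) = z*(z - 5)*(z + 1)*(z + 4)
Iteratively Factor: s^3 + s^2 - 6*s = (s - 2)*(s^2 + 3*s) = (s - 2)*(s + 3)*(s)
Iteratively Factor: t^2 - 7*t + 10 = (t - 2)*(t - 5)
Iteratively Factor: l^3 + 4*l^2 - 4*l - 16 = (l - 2)*(l^2 + 6*l + 8) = (l - 2)*(l + 4)*(l + 2)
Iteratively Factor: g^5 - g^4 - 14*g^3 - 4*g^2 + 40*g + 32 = (g + 1)*(g^4 - 2*g^3 - 12*g^2 + 8*g + 32) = (g - 4)*(g + 1)*(g^3 + 2*g^2 - 4*g - 8) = (g - 4)*(g + 1)*(g + 2)*(g^2 - 4) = (g - 4)*(g - 2)*(g + 1)*(g + 2)*(g + 2)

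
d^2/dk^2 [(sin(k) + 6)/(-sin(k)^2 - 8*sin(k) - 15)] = (9*sin(k)^5 + 16*sin(k)^4 - 132*sin(k)^2 - 659*sin(k) - 21*sin(3*k)/2 - sin(5*k)/2 - 348)/((sin(k) + 3)^3*(sin(k) + 5)^3)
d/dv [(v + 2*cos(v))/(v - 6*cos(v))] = -(8*v*sin(v) + 8*cos(v))/(v - 6*cos(v))^2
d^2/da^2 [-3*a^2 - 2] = -6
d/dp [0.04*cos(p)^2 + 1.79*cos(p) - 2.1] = -(0.08*cos(p) + 1.79)*sin(p)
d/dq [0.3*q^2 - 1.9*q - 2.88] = 0.6*q - 1.9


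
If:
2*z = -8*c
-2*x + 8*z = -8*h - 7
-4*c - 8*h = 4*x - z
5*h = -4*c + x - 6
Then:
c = -23/268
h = -105/134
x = 233/134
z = 23/67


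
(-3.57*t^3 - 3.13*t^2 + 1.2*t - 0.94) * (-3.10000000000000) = 11.067*t^3 + 9.703*t^2 - 3.72*t + 2.914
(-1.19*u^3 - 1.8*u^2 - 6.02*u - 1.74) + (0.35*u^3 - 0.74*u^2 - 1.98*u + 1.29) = -0.84*u^3 - 2.54*u^2 - 8.0*u - 0.45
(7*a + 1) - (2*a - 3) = 5*a + 4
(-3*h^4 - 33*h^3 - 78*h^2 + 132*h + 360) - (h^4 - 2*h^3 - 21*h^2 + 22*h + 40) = -4*h^4 - 31*h^3 - 57*h^2 + 110*h + 320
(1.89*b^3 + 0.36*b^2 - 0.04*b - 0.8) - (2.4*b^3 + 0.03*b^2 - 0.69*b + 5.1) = -0.51*b^3 + 0.33*b^2 + 0.65*b - 5.9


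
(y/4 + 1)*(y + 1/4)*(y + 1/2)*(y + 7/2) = y^4/4 + 33*y^3/16 + 79*y^2/16 + 183*y/64 + 7/16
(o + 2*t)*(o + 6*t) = o^2 + 8*o*t + 12*t^2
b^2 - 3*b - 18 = (b - 6)*(b + 3)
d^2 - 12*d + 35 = (d - 7)*(d - 5)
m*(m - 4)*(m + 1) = m^3 - 3*m^2 - 4*m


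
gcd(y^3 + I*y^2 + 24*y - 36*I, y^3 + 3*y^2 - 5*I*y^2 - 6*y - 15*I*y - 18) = y^2 - 5*I*y - 6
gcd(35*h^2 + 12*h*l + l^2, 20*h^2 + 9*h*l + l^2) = 5*h + l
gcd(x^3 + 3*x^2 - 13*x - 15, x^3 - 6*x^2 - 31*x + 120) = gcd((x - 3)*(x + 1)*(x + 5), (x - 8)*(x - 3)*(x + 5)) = x^2 + 2*x - 15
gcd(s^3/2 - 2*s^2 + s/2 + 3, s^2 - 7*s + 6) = 1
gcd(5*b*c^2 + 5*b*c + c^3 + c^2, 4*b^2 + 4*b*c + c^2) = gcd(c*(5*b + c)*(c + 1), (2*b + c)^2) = 1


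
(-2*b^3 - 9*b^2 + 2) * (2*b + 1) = -4*b^4 - 20*b^3 - 9*b^2 + 4*b + 2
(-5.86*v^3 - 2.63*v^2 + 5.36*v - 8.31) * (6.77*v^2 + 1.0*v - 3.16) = -39.6722*v^5 - 23.6651*v^4 + 52.1748*v^3 - 42.5879*v^2 - 25.2476*v + 26.2596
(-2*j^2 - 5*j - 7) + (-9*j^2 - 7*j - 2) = -11*j^2 - 12*j - 9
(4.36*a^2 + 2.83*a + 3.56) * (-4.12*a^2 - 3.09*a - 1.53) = -17.9632*a^4 - 25.132*a^3 - 30.0827*a^2 - 15.3303*a - 5.4468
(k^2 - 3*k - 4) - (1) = k^2 - 3*k - 5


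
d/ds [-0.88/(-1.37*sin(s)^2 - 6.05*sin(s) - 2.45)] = -(2.4112*sin(s) + 5.324)*cos(s)/(1.37*sin(s)^2 + 6.05*sin(s) + 2.45)^2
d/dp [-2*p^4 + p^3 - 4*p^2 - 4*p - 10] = -8*p^3 + 3*p^2 - 8*p - 4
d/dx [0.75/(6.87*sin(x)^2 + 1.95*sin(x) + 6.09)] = -(10.305*sin(x) + 1.4625)*cos(x)/(6.87*sin(x)^2 + 1.95*sin(x) + 6.09)^2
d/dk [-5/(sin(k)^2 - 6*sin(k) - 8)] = 10*(sin(k) - 3)*cos(k)/(6*sin(k) + cos(k)^2 + 7)^2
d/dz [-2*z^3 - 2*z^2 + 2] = 2*z*(-3*z - 2)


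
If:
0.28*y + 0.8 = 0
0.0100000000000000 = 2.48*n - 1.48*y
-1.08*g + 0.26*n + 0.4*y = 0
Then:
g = -1.47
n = -1.70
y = -2.86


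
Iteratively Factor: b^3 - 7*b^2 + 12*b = (b - 4)*(b^2 - 3*b) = (b - 4)*(b - 3)*(b)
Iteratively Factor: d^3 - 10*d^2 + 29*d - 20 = (d - 1)*(d^2 - 9*d + 20) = (d - 4)*(d - 1)*(d - 5)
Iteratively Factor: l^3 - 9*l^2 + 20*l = (l - 5)*(l^2 - 4*l) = l*(l - 5)*(l - 4)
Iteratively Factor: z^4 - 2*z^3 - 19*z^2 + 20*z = (z - 5)*(z^3 + 3*z^2 - 4*z) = (z - 5)*(z + 4)*(z^2 - z) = z*(z - 5)*(z + 4)*(z - 1)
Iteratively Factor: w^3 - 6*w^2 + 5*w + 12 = (w - 4)*(w^2 - 2*w - 3) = (w - 4)*(w - 3)*(w + 1)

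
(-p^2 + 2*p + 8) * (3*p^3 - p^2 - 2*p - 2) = -3*p^5 + 7*p^4 + 24*p^3 - 10*p^2 - 20*p - 16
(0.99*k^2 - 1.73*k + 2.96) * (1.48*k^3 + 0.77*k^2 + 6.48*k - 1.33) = 1.4652*k^5 - 1.7981*k^4 + 9.4639*k^3 - 10.2479*k^2 + 21.4817*k - 3.9368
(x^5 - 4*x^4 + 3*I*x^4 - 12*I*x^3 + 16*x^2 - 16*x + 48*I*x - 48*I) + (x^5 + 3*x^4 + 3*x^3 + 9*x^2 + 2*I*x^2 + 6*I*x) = 2*x^5 - x^4 + 3*I*x^4 + 3*x^3 - 12*I*x^3 + 25*x^2 + 2*I*x^2 - 16*x + 54*I*x - 48*I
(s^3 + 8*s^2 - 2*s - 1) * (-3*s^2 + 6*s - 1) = -3*s^5 - 18*s^4 + 53*s^3 - 17*s^2 - 4*s + 1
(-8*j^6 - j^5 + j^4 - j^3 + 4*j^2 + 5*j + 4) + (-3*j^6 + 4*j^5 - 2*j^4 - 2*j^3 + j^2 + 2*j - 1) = -11*j^6 + 3*j^5 - j^4 - 3*j^3 + 5*j^2 + 7*j + 3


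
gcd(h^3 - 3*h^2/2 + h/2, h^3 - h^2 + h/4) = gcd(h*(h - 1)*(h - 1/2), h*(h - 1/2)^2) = h^2 - h/2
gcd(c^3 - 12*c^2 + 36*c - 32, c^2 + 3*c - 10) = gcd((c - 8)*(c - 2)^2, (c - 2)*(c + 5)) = c - 2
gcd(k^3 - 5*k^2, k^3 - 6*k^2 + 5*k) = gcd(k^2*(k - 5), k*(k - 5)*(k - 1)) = k^2 - 5*k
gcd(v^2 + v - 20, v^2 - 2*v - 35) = v + 5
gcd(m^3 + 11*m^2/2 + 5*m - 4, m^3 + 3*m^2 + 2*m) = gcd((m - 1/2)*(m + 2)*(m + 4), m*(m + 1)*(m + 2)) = m + 2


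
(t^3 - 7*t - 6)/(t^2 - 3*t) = t + 3 + 2/t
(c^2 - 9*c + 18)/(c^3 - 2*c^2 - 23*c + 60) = (c - 6)/(c^2 + c - 20)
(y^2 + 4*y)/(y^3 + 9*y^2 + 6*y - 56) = y/(y^2 + 5*y - 14)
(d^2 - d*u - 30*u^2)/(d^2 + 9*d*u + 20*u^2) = (d - 6*u)/(d + 4*u)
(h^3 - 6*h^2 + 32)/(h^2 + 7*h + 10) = (h^2 - 8*h + 16)/(h + 5)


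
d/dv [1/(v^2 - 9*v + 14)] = (9 - 2*v)/(v^2 - 9*v + 14)^2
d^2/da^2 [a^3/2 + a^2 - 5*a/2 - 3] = 3*a + 2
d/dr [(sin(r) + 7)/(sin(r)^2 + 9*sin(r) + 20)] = (-14*sin(r) + cos(r)^2 - 44)*cos(r)/(sin(r)^2 + 9*sin(r) + 20)^2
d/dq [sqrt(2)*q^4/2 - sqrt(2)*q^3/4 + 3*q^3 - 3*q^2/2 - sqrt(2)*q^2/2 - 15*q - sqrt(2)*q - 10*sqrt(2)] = 2*sqrt(2)*q^3 - 3*sqrt(2)*q^2/4 + 9*q^2 - 3*q - sqrt(2)*q - 15 - sqrt(2)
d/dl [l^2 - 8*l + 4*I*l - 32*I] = 2*l - 8 + 4*I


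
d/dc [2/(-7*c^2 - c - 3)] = 2*(14*c + 1)/(7*c^2 + c + 3)^2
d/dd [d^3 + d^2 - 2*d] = 3*d^2 + 2*d - 2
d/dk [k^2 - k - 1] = 2*k - 1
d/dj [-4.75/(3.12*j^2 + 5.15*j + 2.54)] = (29.64*j + 24.4625)/(3.12*j^2 + 5.15*j + 2.54)^2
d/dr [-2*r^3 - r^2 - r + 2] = -6*r^2 - 2*r - 1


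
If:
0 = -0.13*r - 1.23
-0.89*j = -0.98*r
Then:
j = -10.42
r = -9.46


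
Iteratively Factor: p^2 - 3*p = (p - 3)*(p)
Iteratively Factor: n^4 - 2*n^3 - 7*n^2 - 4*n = (n + 1)*(n^3 - 3*n^2 - 4*n) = (n - 4)*(n + 1)*(n^2 + n) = (n - 4)*(n + 1)^2*(n)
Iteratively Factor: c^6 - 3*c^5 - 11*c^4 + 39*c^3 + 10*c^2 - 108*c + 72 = (c - 3)*(c^5 - 11*c^3 + 6*c^2 + 28*c - 24) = (c - 3)*(c + 2)*(c^4 - 2*c^3 - 7*c^2 + 20*c - 12) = (c - 3)*(c - 2)*(c + 2)*(c^3 - 7*c + 6) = (c - 3)*(c - 2)^2*(c + 2)*(c^2 + 2*c - 3) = (c - 3)*(c - 2)^2*(c - 1)*(c + 2)*(c + 3)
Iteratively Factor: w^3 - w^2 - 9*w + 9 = (w + 3)*(w^2 - 4*w + 3) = (w - 3)*(w + 3)*(w - 1)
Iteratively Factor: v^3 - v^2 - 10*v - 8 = (v - 4)*(v^2 + 3*v + 2) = (v - 4)*(v + 2)*(v + 1)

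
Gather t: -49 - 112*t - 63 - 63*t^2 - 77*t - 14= -63*t^2 - 189*t - 126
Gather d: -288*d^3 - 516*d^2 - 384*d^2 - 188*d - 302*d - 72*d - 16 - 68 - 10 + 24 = -288*d^3 - 900*d^2 - 562*d - 70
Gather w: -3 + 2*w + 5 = 2*w + 2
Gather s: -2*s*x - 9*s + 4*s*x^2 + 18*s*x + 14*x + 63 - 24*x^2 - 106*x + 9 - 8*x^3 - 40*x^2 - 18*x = s*(4*x^2 + 16*x - 9) - 8*x^3 - 64*x^2 - 110*x + 72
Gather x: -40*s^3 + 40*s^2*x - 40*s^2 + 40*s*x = -40*s^3 - 40*s^2 + x*(40*s^2 + 40*s)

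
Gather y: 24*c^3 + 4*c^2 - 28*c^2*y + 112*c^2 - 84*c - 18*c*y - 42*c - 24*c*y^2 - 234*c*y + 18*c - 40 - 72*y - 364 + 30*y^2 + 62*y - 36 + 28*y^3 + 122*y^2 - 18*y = 24*c^3 + 116*c^2 - 108*c + 28*y^3 + y^2*(152 - 24*c) + y*(-28*c^2 - 252*c - 28) - 440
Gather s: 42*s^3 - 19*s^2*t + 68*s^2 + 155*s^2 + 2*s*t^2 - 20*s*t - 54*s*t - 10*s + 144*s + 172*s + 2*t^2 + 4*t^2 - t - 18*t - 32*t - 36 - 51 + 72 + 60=42*s^3 + s^2*(223 - 19*t) + s*(2*t^2 - 74*t + 306) + 6*t^2 - 51*t + 45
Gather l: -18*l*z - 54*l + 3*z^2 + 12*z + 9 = l*(-18*z - 54) + 3*z^2 + 12*z + 9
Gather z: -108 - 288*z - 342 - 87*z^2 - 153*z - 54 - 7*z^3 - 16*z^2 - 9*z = -7*z^3 - 103*z^2 - 450*z - 504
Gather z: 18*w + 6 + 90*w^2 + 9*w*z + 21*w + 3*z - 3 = 90*w^2 + 39*w + z*(9*w + 3) + 3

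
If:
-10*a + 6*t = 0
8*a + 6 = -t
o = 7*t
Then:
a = -18/29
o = -210/29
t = -30/29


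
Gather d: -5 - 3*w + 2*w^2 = 2*w^2 - 3*w - 5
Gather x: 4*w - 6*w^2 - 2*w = -6*w^2 + 2*w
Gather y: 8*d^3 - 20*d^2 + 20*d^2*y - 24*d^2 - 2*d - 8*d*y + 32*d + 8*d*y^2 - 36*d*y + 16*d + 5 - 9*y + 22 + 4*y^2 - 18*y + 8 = 8*d^3 - 44*d^2 + 46*d + y^2*(8*d + 4) + y*(20*d^2 - 44*d - 27) + 35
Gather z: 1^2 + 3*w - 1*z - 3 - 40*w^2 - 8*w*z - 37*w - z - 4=-40*w^2 - 34*w + z*(-8*w - 2) - 6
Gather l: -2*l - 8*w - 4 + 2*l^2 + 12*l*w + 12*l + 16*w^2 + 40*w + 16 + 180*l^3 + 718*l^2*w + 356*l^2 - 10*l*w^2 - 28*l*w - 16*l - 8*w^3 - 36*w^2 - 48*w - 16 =180*l^3 + l^2*(718*w + 358) + l*(-10*w^2 - 16*w - 6) - 8*w^3 - 20*w^2 - 16*w - 4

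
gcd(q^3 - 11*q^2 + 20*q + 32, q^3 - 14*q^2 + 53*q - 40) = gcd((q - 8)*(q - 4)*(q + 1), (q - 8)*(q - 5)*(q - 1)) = q - 8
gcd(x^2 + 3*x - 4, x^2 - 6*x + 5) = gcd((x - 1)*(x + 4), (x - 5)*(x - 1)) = x - 1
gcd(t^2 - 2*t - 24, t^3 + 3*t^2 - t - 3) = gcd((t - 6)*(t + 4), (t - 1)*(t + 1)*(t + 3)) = 1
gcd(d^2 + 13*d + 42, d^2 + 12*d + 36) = d + 6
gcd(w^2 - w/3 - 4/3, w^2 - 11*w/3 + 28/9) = w - 4/3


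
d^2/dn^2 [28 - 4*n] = 0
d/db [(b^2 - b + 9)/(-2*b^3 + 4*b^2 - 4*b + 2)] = (b^4 - 2*b^3 + 27*b^2 - 34*b + 17)/(2*(b^6 - 4*b^5 + 8*b^4 - 10*b^3 + 8*b^2 - 4*b + 1))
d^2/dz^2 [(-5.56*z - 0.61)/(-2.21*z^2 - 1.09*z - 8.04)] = ((4.42*z + 1.09)*(5.56*z + 0.61)*(8.84*z + 2.18) - (73.7256*z + 14.817)*(2.21*z^2 + 1.09*z + 8.04))/(2.21*z^2 + 1.09*z + 8.04)^3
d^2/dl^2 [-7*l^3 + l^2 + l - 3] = 2 - 42*l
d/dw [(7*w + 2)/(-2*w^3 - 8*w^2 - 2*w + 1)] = (28*w^3 + 68*w^2 + 32*w + 11)/(4*w^6 + 32*w^5 + 72*w^4 + 28*w^3 - 12*w^2 - 4*w + 1)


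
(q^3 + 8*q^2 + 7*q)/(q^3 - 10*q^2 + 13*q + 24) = q*(q + 7)/(q^2 - 11*q + 24)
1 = 1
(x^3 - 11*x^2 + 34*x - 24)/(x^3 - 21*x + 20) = (x - 6)/(x + 5)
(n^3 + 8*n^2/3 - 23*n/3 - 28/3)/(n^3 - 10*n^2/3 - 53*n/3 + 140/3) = (n + 1)/(n - 5)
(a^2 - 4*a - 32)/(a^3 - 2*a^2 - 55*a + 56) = (a + 4)/(a^2 + 6*a - 7)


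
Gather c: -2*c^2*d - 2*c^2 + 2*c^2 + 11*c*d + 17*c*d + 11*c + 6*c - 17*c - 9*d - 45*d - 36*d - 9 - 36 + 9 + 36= -2*c^2*d + 28*c*d - 90*d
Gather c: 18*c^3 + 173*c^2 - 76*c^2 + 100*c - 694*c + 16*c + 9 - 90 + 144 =18*c^3 + 97*c^2 - 578*c + 63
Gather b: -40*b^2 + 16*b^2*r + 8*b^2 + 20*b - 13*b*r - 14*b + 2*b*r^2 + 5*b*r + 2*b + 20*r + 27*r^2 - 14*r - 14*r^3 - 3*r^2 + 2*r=b^2*(16*r - 32) + b*(2*r^2 - 8*r + 8) - 14*r^3 + 24*r^2 + 8*r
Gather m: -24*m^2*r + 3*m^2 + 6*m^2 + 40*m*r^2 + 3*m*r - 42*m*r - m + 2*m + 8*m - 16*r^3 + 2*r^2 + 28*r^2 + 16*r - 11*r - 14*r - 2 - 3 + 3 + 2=m^2*(9 - 24*r) + m*(40*r^2 - 39*r + 9) - 16*r^3 + 30*r^2 - 9*r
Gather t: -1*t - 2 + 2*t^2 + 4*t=2*t^2 + 3*t - 2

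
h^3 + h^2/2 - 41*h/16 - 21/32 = (h - 3/2)*(h + 1/4)*(h + 7/4)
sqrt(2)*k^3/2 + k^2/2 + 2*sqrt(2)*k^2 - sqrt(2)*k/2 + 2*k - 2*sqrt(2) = (k + 4)*(k - sqrt(2)/2)*(sqrt(2)*k/2 + 1)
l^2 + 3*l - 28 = (l - 4)*(l + 7)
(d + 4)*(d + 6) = d^2 + 10*d + 24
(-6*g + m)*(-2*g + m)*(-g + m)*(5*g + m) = -60*g^4 + 88*g^3*m - 25*g^2*m^2 - 4*g*m^3 + m^4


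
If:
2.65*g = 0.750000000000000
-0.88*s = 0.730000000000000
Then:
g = 0.28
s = -0.83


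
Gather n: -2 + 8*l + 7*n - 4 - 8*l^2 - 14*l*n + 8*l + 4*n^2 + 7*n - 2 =-8*l^2 + 16*l + 4*n^2 + n*(14 - 14*l) - 8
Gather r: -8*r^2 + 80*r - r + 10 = -8*r^2 + 79*r + 10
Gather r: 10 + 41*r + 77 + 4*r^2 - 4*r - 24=4*r^2 + 37*r + 63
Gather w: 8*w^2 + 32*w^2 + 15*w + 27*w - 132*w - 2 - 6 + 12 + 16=40*w^2 - 90*w + 20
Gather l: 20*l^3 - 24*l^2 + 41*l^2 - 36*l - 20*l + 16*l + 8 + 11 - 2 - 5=20*l^3 + 17*l^2 - 40*l + 12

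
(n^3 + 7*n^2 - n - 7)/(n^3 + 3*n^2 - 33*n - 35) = (n - 1)/(n - 5)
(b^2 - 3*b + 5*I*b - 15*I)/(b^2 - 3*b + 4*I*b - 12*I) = (b + 5*I)/(b + 4*I)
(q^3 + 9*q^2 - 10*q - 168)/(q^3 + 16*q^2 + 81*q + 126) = (q - 4)/(q + 3)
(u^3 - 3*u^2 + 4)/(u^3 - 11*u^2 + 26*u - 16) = (u^2 - u - 2)/(u^2 - 9*u + 8)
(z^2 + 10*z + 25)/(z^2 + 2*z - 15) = (z + 5)/(z - 3)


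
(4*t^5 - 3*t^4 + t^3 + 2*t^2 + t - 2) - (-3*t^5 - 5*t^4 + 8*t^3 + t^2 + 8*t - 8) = 7*t^5 + 2*t^4 - 7*t^3 + t^2 - 7*t + 6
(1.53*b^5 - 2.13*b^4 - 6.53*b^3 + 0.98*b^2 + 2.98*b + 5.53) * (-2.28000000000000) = -3.4884*b^5 + 4.8564*b^4 + 14.8884*b^3 - 2.2344*b^2 - 6.7944*b - 12.6084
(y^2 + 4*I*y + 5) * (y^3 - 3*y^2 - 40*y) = y^5 - 3*y^4 + 4*I*y^4 - 35*y^3 - 12*I*y^3 - 15*y^2 - 160*I*y^2 - 200*y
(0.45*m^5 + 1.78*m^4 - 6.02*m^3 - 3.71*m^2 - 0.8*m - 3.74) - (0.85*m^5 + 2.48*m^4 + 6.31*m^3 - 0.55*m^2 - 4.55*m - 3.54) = -0.4*m^5 - 0.7*m^4 - 12.33*m^3 - 3.16*m^2 + 3.75*m - 0.2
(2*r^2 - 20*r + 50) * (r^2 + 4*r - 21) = 2*r^4 - 12*r^3 - 72*r^2 + 620*r - 1050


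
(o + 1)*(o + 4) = o^2 + 5*o + 4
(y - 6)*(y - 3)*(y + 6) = y^3 - 3*y^2 - 36*y + 108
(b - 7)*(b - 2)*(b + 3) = b^3 - 6*b^2 - 13*b + 42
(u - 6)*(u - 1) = u^2 - 7*u + 6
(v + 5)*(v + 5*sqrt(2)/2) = v^2 + 5*sqrt(2)*v/2 + 5*v + 25*sqrt(2)/2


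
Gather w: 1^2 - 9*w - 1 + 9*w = 0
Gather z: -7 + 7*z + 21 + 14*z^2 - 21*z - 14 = 14*z^2 - 14*z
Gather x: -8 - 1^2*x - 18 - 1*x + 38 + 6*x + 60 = 4*x + 72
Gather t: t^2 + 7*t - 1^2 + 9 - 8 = t^2 + 7*t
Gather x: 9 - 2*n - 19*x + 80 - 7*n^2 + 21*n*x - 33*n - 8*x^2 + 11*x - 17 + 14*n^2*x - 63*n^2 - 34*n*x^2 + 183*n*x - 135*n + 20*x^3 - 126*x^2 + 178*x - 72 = -70*n^2 - 170*n + 20*x^3 + x^2*(-34*n - 134) + x*(14*n^2 + 204*n + 170)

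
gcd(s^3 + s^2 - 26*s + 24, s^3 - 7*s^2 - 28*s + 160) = s - 4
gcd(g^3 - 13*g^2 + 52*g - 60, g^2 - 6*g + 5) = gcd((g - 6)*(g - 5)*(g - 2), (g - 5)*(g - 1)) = g - 5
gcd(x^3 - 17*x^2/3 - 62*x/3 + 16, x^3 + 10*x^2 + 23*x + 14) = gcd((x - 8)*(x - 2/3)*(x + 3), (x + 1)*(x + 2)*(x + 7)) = 1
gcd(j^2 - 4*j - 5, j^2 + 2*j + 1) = j + 1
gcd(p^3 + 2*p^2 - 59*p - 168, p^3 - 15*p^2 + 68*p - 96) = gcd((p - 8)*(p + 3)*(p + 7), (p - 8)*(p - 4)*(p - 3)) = p - 8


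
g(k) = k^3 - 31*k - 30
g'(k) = 3*k^2 - 31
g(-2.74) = 34.37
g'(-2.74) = -8.48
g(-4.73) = 10.81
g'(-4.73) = 36.12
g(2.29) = -88.98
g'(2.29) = -15.27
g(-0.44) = -16.45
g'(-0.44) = -30.42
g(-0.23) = -22.88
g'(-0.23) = -30.84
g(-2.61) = 33.13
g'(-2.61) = -10.56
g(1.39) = -70.40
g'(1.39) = -25.20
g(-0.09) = -27.21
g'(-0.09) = -30.98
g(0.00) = -30.00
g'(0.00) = -31.00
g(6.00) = 0.00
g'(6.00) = 77.00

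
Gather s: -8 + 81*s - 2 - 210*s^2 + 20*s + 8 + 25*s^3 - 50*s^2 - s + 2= 25*s^3 - 260*s^2 + 100*s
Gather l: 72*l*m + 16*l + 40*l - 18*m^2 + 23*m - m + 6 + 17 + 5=l*(72*m + 56) - 18*m^2 + 22*m + 28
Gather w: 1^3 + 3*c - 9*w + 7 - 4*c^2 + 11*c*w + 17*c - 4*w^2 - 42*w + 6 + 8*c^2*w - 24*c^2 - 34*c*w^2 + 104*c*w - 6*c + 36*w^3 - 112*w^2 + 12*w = -28*c^2 + 14*c + 36*w^3 + w^2*(-34*c - 116) + w*(8*c^2 + 115*c - 39) + 14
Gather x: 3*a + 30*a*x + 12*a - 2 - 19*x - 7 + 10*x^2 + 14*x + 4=15*a + 10*x^2 + x*(30*a - 5) - 5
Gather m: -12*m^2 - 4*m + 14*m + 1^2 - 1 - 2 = -12*m^2 + 10*m - 2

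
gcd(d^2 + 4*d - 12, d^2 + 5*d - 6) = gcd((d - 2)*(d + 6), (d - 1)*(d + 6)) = d + 6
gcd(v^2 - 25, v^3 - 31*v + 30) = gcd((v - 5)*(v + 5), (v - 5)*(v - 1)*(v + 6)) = v - 5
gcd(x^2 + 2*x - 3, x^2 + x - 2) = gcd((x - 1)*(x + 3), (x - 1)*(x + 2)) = x - 1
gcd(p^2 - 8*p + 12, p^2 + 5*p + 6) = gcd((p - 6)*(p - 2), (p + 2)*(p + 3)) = 1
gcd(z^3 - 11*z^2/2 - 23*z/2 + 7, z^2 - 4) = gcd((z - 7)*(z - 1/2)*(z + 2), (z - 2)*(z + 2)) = z + 2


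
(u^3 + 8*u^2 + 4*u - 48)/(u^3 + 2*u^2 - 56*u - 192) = (u - 2)/(u - 8)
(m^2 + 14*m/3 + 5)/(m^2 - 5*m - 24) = (m + 5/3)/(m - 8)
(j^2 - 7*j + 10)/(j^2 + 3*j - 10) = (j - 5)/(j + 5)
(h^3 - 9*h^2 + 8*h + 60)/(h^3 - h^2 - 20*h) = (h^2 - 4*h - 12)/(h*(h + 4))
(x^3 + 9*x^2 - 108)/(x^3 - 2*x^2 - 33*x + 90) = (x + 6)/(x - 5)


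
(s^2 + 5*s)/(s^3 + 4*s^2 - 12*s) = (s + 5)/(s^2 + 4*s - 12)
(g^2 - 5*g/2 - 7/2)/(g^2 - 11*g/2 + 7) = (g + 1)/(g - 2)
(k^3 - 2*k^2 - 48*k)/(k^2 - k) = (k^2 - 2*k - 48)/(k - 1)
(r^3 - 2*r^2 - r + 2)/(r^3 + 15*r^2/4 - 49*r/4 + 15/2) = 4*(r^2 - r - 2)/(4*r^2 + 19*r - 30)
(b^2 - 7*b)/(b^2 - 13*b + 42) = b/(b - 6)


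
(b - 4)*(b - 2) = b^2 - 6*b + 8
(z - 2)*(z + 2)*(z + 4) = z^3 + 4*z^2 - 4*z - 16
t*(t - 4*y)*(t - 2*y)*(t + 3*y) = t^4 - 3*t^3*y - 10*t^2*y^2 + 24*t*y^3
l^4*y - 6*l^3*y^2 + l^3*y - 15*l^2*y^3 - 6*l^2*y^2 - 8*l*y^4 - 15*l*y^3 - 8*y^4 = (l - 8*y)*(l + y)^2*(l*y + y)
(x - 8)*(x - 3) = x^2 - 11*x + 24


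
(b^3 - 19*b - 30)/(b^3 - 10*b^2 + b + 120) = (b + 2)/(b - 8)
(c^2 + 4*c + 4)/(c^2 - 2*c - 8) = (c + 2)/(c - 4)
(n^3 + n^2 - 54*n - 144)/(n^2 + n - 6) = (n^2 - 2*n - 48)/(n - 2)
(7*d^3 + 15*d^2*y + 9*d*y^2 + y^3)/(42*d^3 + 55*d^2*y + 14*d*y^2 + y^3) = (d + y)/(6*d + y)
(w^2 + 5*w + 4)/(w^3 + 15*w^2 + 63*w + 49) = (w + 4)/(w^2 + 14*w + 49)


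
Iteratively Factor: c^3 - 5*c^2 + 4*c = (c - 1)*(c^2 - 4*c) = (c - 4)*(c - 1)*(c)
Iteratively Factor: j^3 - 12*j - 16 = (j + 2)*(j^2 - 2*j - 8) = (j - 4)*(j + 2)*(j + 2)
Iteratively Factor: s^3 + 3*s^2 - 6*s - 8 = (s - 2)*(s^2 + 5*s + 4) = (s - 2)*(s + 1)*(s + 4)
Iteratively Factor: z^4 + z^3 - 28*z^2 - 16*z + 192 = (z - 4)*(z^3 + 5*z^2 - 8*z - 48) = (z - 4)*(z - 3)*(z^2 + 8*z + 16) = (z - 4)*(z - 3)*(z + 4)*(z + 4)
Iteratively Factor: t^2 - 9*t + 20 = (t - 5)*(t - 4)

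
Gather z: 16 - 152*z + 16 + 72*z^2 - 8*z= 72*z^2 - 160*z + 32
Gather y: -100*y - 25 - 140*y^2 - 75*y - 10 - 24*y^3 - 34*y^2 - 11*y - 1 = -24*y^3 - 174*y^2 - 186*y - 36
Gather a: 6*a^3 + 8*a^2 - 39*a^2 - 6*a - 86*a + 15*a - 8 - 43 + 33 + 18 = 6*a^3 - 31*a^2 - 77*a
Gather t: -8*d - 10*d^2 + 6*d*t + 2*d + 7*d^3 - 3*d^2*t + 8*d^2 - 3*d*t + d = 7*d^3 - 2*d^2 - 5*d + t*(-3*d^2 + 3*d)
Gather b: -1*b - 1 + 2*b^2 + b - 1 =2*b^2 - 2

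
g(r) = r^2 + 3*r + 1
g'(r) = 2*r + 3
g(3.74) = 26.21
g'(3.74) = 10.48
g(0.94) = 4.70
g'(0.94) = 4.88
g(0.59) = 3.12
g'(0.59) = 4.18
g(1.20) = 6.04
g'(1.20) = 5.40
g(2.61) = 15.64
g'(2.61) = 8.22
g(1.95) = 10.65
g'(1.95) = 6.90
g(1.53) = 7.93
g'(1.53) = 6.06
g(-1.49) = -1.25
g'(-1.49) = 0.02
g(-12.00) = 109.00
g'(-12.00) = -21.00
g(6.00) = 55.00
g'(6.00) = 15.00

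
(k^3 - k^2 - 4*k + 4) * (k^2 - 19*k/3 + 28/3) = k^5 - 22*k^4/3 + 35*k^3/3 + 20*k^2 - 188*k/3 + 112/3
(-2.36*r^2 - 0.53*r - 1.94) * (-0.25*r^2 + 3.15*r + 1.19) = 0.59*r^4 - 7.3015*r^3 - 3.9929*r^2 - 6.7417*r - 2.3086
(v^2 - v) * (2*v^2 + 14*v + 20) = 2*v^4 + 12*v^3 + 6*v^2 - 20*v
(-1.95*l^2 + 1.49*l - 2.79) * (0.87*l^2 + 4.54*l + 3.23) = -1.6965*l^4 - 7.5567*l^3 - 1.9612*l^2 - 7.8539*l - 9.0117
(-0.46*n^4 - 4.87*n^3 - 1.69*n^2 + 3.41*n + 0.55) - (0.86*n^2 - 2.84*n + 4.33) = -0.46*n^4 - 4.87*n^3 - 2.55*n^2 + 6.25*n - 3.78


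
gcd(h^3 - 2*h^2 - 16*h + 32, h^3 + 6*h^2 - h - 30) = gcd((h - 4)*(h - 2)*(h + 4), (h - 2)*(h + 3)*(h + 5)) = h - 2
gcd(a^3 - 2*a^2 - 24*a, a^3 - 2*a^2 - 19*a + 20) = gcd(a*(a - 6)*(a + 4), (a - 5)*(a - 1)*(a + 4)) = a + 4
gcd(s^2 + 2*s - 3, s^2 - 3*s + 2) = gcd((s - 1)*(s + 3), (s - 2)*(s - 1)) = s - 1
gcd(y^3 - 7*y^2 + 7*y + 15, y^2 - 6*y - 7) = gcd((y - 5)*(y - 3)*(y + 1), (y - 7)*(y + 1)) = y + 1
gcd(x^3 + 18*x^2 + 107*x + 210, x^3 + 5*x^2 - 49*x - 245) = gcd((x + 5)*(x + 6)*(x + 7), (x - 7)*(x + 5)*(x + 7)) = x^2 + 12*x + 35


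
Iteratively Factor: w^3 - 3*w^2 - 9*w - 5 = (w + 1)*(w^2 - 4*w - 5) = (w - 5)*(w + 1)*(w + 1)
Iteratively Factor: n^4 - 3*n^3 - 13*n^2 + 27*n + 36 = (n + 1)*(n^3 - 4*n^2 - 9*n + 36) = (n - 3)*(n + 1)*(n^2 - n - 12) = (n - 3)*(n + 1)*(n + 3)*(n - 4)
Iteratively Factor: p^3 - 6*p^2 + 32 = (p - 4)*(p^2 - 2*p - 8) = (p - 4)^2*(p + 2)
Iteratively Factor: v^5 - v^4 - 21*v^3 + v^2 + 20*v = (v - 1)*(v^4 - 21*v^2 - 20*v) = (v - 5)*(v - 1)*(v^3 + 5*v^2 + 4*v) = (v - 5)*(v - 1)*(v + 4)*(v^2 + v) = v*(v - 5)*(v - 1)*(v + 4)*(v + 1)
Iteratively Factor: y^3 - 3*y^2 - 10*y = (y)*(y^2 - 3*y - 10) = y*(y + 2)*(y - 5)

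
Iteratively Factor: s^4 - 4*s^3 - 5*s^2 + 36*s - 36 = (s - 2)*(s^3 - 2*s^2 - 9*s + 18) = (s - 3)*(s - 2)*(s^2 + s - 6) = (s - 3)*(s - 2)*(s + 3)*(s - 2)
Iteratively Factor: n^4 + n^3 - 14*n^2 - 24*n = (n + 2)*(n^3 - n^2 - 12*n) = n*(n + 2)*(n^2 - n - 12) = n*(n - 4)*(n + 2)*(n + 3)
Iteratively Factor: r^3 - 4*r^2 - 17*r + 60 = (r - 3)*(r^2 - r - 20) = (r - 5)*(r - 3)*(r + 4)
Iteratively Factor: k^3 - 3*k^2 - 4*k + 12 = (k + 2)*(k^2 - 5*k + 6) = (k - 2)*(k + 2)*(k - 3)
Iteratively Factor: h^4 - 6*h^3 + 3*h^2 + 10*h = (h + 1)*(h^3 - 7*h^2 + 10*h) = h*(h + 1)*(h^2 - 7*h + 10) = h*(h - 5)*(h + 1)*(h - 2)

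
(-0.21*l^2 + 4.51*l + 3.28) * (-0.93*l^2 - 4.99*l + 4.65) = 0.1953*l^4 - 3.1464*l^3 - 26.5318*l^2 + 4.6043*l + 15.252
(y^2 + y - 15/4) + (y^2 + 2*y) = 2*y^2 + 3*y - 15/4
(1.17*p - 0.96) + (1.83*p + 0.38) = 3.0*p - 0.58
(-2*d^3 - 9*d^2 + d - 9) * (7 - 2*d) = 4*d^4 + 4*d^3 - 65*d^2 + 25*d - 63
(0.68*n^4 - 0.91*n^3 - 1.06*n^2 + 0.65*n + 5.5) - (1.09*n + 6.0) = 0.68*n^4 - 0.91*n^3 - 1.06*n^2 - 0.44*n - 0.5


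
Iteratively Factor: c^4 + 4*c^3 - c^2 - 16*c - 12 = (c + 1)*(c^3 + 3*c^2 - 4*c - 12) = (c + 1)*(c + 2)*(c^2 + c - 6) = (c + 1)*(c + 2)*(c + 3)*(c - 2)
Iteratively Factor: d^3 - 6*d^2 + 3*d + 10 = (d + 1)*(d^2 - 7*d + 10) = (d - 2)*(d + 1)*(d - 5)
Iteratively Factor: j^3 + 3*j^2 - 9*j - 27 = (j + 3)*(j^2 - 9) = (j + 3)^2*(j - 3)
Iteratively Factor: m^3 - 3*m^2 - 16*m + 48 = (m + 4)*(m^2 - 7*m + 12) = (m - 3)*(m + 4)*(m - 4)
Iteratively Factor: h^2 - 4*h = (h)*(h - 4)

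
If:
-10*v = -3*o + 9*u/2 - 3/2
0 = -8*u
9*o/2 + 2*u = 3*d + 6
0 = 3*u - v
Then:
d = -11/4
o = -1/2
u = 0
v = 0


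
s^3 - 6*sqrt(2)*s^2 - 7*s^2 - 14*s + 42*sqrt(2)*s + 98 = (s - 7)*(s - 7*sqrt(2))*(s + sqrt(2))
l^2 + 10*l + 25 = (l + 5)^2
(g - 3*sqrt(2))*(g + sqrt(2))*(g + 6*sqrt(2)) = g^3 + 4*sqrt(2)*g^2 - 30*g - 36*sqrt(2)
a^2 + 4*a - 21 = (a - 3)*(a + 7)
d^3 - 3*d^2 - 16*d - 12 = (d - 6)*(d + 1)*(d + 2)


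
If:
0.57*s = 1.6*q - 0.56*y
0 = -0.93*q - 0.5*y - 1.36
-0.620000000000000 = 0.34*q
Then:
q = -1.82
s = -5.78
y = 0.67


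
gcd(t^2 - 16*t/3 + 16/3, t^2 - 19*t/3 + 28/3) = t - 4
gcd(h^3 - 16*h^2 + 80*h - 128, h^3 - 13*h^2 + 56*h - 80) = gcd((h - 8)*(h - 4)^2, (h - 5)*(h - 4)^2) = h^2 - 8*h + 16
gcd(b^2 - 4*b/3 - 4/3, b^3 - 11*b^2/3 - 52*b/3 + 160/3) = 1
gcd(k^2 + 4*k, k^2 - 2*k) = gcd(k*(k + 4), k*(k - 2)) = k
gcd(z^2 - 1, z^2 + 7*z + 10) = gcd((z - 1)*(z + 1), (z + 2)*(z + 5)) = 1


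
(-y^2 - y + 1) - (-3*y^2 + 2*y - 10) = 2*y^2 - 3*y + 11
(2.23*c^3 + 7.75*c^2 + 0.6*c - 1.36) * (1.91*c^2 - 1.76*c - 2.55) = 4.2593*c^5 + 10.8777*c^4 - 18.1805*c^3 - 23.4161*c^2 + 0.8636*c + 3.468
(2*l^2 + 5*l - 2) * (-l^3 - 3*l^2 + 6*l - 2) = -2*l^5 - 11*l^4 - l^3 + 32*l^2 - 22*l + 4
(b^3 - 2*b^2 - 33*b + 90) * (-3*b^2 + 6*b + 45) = -3*b^5 + 12*b^4 + 132*b^3 - 558*b^2 - 945*b + 4050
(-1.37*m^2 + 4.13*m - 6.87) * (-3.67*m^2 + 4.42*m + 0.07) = 5.0279*m^4 - 21.2125*m^3 + 43.3716*m^2 - 30.0763*m - 0.4809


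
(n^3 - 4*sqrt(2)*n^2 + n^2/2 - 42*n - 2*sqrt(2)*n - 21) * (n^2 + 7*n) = n^5 - 4*sqrt(2)*n^4 + 15*n^4/2 - 30*sqrt(2)*n^3 - 77*n^3/2 - 315*n^2 - 14*sqrt(2)*n^2 - 147*n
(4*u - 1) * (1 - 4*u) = -16*u^2 + 8*u - 1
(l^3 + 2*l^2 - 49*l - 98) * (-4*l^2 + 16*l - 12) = -4*l^5 + 8*l^4 + 216*l^3 - 416*l^2 - 980*l + 1176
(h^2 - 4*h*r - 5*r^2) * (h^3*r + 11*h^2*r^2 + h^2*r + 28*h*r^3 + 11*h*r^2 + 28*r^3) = h^5*r + 7*h^4*r^2 + h^4*r - 21*h^3*r^3 + 7*h^3*r^2 - 167*h^2*r^4 - 21*h^2*r^3 - 140*h*r^5 - 167*h*r^4 - 140*r^5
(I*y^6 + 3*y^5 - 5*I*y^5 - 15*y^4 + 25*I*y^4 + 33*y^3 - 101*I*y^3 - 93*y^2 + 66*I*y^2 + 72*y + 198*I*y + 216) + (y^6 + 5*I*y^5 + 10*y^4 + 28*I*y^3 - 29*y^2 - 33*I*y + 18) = y^6 + I*y^6 + 3*y^5 - 5*y^4 + 25*I*y^4 + 33*y^3 - 73*I*y^3 - 122*y^2 + 66*I*y^2 + 72*y + 165*I*y + 234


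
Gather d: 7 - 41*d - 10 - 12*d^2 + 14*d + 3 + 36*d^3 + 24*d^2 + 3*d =36*d^3 + 12*d^2 - 24*d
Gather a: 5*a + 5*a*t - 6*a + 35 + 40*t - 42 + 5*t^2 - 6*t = a*(5*t - 1) + 5*t^2 + 34*t - 7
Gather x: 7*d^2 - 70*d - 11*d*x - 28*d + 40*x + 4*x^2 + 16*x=7*d^2 - 98*d + 4*x^2 + x*(56 - 11*d)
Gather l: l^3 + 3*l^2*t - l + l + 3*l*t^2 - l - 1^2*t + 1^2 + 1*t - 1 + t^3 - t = l^3 + 3*l^2*t + l*(3*t^2 - 1) + t^3 - t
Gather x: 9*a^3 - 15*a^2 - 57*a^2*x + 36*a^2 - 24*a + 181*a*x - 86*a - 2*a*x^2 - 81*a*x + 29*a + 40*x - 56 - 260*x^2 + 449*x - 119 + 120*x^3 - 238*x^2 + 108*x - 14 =9*a^3 + 21*a^2 - 81*a + 120*x^3 + x^2*(-2*a - 498) + x*(-57*a^2 + 100*a + 597) - 189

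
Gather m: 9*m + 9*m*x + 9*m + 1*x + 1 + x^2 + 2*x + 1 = m*(9*x + 18) + x^2 + 3*x + 2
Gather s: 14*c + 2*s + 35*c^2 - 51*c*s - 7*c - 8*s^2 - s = 35*c^2 + 7*c - 8*s^2 + s*(1 - 51*c)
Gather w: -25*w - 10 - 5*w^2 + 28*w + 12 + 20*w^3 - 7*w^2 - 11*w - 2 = 20*w^3 - 12*w^2 - 8*w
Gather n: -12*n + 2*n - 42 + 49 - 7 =-10*n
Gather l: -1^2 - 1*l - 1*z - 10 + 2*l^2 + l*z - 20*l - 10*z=2*l^2 + l*(z - 21) - 11*z - 11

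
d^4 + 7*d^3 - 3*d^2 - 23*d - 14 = (d - 2)*(d + 1)^2*(d + 7)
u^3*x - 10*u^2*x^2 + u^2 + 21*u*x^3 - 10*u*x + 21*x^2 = (u - 7*x)*(u - 3*x)*(u*x + 1)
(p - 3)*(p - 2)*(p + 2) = p^3 - 3*p^2 - 4*p + 12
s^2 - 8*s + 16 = (s - 4)^2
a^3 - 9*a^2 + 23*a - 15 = (a - 5)*(a - 3)*(a - 1)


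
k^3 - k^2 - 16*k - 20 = (k - 5)*(k + 2)^2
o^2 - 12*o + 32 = (o - 8)*(o - 4)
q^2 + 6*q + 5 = (q + 1)*(q + 5)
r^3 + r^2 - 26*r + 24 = (r - 4)*(r - 1)*(r + 6)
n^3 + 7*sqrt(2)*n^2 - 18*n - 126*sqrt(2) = (n - 3*sqrt(2))*(n + 3*sqrt(2))*(n + 7*sqrt(2))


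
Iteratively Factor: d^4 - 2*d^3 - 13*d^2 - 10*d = (d)*(d^3 - 2*d^2 - 13*d - 10) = d*(d + 1)*(d^2 - 3*d - 10) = d*(d - 5)*(d + 1)*(d + 2)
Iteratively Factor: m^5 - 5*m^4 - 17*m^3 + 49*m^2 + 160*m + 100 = (m - 5)*(m^4 - 17*m^2 - 36*m - 20) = (m - 5)*(m + 2)*(m^3 - 2*m^2 - 13*m - 10) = (m - 5)*(m + 2)^2*(m^2 - 4*m - 5) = (m - 5)*(m + 1)*(m + 2)^2*(m - 5)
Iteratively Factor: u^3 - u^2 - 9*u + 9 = (u - 3)*(u^2 + 2*u - 3) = (u - 3)*(u - 1)*(u + 3)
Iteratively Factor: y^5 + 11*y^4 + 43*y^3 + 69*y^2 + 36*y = (y + 1)*(y^4 + 10*y^3 + 33*y^2 + 36*y) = (y + 1)*(y + 4)*(y^3 + 6*y^2 + 9*y) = (y + 1)*(y + 3)*(y + 4)*(y^2 + 3*y) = y*(y + 1)*(y + 3)*(y + 4)*(y + 3)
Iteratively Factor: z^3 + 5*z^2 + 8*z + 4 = (z + 2)*(z^2 + 3*z + 2) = (z + 1)*(z + 2)*(z + 2)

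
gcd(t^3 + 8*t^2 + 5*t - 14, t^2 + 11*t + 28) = t + 7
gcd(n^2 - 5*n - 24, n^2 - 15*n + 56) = n - 8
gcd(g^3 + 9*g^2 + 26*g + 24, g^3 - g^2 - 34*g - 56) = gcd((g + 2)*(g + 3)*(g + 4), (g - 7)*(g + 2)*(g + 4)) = g^2 + 6*g + 8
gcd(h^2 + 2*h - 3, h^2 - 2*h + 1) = h - 1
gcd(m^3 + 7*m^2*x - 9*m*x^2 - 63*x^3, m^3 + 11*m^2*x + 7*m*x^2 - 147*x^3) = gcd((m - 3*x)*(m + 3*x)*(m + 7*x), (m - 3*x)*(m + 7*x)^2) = -m^2 - 4*m*x + 21*x^2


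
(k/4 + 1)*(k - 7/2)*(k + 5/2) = k^3/4 + 3*k^2/4 - 51*k/16 - 35/4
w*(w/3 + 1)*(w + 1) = w^3/3 + 4*w^2/3 + w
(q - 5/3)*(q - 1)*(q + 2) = q^3 - 2*q^2/3 - 11*q/3 + 10/3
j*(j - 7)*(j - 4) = j^3 - 11*j^2 + 28*j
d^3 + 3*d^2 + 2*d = d*(d + 1)*(d + 2)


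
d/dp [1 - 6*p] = -6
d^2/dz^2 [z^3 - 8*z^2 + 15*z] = 6*z - 16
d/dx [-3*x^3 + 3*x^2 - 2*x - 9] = -9*x^2 + 6*x - 2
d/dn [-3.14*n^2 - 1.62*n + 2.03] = -6.28*n - 1.62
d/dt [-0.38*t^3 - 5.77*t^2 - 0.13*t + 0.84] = -1.14*t^2 - 11.54*t - 0.13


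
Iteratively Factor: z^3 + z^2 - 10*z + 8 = (z - 1)*(z^2 + 2*z - 8) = (z - 2)*(z - 1)*(z + 4)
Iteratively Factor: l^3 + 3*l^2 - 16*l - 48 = (l - 4)*(l^2 + 7*l + 12) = (l - 4)*(l + 4)*(l + 3)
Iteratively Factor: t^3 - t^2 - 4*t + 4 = (t + 2)*(t^2 - 3*t + 2) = (t - 1)*(t + 2)*(t - 2)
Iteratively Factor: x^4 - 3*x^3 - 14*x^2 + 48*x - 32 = (x - 4)*(x^3 + x^2 - 10*x + 8) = (x - 4)*(x + 4)*(x^2 - 3*x + 2) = (x - 4)*(x - 2)*(x + 4)*(x - 1)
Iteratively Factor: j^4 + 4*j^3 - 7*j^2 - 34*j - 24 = (j + 4)*(j^3 - 7*j - 6) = (j + 1)*(j + 4)*(j^2 - j - 6) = (j - 3)*(j + 1)*(j + 4)*(j + 2)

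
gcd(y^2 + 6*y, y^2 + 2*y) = y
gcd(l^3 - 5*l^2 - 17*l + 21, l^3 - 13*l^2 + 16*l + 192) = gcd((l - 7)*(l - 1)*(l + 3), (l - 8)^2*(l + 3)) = l + 3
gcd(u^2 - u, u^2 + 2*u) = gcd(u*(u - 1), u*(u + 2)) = u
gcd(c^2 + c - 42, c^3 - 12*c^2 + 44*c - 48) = c - 6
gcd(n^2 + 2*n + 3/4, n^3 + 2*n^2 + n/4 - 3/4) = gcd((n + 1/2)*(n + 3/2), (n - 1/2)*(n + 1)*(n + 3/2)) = n + 3/2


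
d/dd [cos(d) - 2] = -sin(d)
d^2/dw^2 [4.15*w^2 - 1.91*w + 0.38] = 8.30000000000000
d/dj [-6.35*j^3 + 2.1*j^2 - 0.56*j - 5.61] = -19.05*j^2 + 4.2*j - 0.56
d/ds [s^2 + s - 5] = 2*s + 1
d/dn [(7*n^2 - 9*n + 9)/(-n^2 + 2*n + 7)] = (5*n^2 + 116*n - 81)/(n^4 - 4*n^3 - 10*n^2 + 28*n + 49)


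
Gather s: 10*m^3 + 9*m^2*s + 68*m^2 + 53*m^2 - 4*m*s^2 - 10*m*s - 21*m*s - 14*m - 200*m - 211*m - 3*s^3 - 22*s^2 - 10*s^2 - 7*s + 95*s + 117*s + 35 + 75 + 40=10*m^3 + 121*m^2 - 425*m - 3*s^3 + s^2*(-4*m - 32) + s*(9*m^2 - 31*m + 205) + 150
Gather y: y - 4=y - 4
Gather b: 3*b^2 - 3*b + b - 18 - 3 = 3*b^2 - 2*b - 21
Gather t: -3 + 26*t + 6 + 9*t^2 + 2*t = 9*t^2 + 28*t + 3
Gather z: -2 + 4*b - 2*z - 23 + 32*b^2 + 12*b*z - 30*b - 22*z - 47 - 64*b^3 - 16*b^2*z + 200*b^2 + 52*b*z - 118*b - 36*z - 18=-64*b^3 + 232*b^2 - 144*b + z*(-16*b^2 + 64*b - 60) - 90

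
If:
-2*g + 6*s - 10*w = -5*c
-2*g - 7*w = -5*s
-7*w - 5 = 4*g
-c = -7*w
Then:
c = 35/327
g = -835/654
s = -160/327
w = 5/327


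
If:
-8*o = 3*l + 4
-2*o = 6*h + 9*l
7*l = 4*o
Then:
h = 25/51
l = -4/17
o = -7/17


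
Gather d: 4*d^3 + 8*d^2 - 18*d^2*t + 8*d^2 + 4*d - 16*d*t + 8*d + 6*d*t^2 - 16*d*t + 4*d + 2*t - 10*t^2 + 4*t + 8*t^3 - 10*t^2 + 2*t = 4*d^3 + d^2*(16 - 18*t) + d*(6*t^2 - 32*t + 16) + 8*t^3 - 20*t^2 + 8*t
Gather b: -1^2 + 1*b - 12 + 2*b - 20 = 3*b - 33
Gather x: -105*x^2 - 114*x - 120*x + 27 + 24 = -105*x^2 - 234*x + 51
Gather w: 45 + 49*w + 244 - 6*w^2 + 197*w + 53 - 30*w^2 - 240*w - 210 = -36*w^2 + 6*w + 132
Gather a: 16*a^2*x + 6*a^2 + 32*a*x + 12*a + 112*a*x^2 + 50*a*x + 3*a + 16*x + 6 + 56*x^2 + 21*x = a^2*(16*x + 6) + a*(112*x^2 + 82*x + 15) + 56*x^2 + 37*x + 6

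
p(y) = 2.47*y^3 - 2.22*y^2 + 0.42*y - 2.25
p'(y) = 7.41*y^2 - 4.44*y + 0.42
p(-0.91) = -6.33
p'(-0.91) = 10.60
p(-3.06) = -95.09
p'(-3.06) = 83.39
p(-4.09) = -210.10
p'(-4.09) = 142.53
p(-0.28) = -2.60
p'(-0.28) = 2.24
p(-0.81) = -5.36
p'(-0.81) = 8.88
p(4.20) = 143.35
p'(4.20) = 112.48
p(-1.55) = -17.43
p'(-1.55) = 25.10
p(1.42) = 0.94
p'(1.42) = 9.06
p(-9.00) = -1986.48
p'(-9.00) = 640.59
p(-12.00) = -4595.13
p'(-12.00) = 1120.74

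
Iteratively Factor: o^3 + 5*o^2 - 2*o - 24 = (o + 4)*(o^2 + o - 6) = (o - 2)*(o + 4)*(o + 3)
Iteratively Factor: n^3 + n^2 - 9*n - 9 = (n + 3)*(n^2 - 2*n - 3) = (n + 1)*(n + 3)*(n - 3)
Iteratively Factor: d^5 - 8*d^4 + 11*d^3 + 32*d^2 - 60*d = (d - 5)*(d^4 - 3*d^3 - 4*d^2 + 12*d) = d*(d - 5)*(d^3 - 3*d^2 - 4*d + 12) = d*(d - 5)*(d - 3)*(d^2 - 4) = d*(d - 5)*(d - 3)*(d - 2)*(d + 2)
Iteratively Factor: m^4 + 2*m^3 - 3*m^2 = (m)*(m^3 + 2*m^2 - 3*m) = m*(m - 1)*(m^2 + 3*m) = m^2*(m - 1)*(m + 3)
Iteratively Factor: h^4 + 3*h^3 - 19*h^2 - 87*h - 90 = (h - 5)*(h^3 + 8*h^2 + 21*h + 18) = (h - 5)*(h + 3)*(h^2 + 5*h + 6) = (h - 5)*(h + 3)^2*(h + 2)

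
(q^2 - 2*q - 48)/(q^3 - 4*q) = (q^2 - 2*q - 48)/(q*(q^2 - 4))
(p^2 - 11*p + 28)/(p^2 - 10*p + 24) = (p - 7)/(p - 6)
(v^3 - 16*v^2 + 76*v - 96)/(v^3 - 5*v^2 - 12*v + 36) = (v - 8)/(v + 3)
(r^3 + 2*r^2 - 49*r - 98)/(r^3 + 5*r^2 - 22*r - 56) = (r - 7)/(r - 4)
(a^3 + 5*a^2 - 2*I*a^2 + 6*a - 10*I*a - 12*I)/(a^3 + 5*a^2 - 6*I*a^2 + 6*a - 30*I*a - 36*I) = (a - 2*I)/(a - 6*I)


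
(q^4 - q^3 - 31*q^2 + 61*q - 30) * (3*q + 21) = 3*q^5 + 18*q^4 - 114*q^3 - 468*q^2 + 1191*q - 630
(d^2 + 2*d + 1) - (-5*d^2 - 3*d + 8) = 6*d^2 + 5*d - 7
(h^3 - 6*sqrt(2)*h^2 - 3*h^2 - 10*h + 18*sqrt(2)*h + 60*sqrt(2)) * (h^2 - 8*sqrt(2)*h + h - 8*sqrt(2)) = h^5 - 14*sqrt(2)*h^4 - 2*h^4 + 28*sqrt(2)*h^3 + 83*h^3 - 202*h^2 + 182*sqrt(2)*h^2 - 1248*h + 140*sqrt(2)*h - 960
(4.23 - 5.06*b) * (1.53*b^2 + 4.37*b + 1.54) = -7.7418*b^3 - 15.6403*b^2 + 10.6927*b + 6.5142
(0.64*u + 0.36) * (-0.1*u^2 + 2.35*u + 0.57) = -0.064*u^3 + 1.468*u^2 + 1.2108*u + 0.2052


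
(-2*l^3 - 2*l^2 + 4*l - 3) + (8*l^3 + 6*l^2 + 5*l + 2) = 6*l^3 + 4*l^2 + 9*l - 1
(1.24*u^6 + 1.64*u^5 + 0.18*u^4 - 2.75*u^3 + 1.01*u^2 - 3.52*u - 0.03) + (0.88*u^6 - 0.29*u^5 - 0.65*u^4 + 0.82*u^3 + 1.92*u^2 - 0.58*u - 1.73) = 2.12*u^6 + 1.35*u^5 - 0.47*u^4 - 1.93*u^3 + 2.93*u^2 - 4.1*u - 1.76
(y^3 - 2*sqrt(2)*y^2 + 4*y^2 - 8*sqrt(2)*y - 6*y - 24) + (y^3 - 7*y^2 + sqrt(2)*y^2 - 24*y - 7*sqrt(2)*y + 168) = 2*y^3 - 3*y^2 - sqrt(2)*y^2 - 30*y - 15*sqrt(2)*y + 144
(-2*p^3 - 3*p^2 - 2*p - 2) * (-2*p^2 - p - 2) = 4*p^5 + 8*p^4 + 11*p^3 + 12*p^2 + 6*p + 4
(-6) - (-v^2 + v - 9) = v^2 - v + 3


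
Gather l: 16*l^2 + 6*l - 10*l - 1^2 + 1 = 16*l^2 - 4*l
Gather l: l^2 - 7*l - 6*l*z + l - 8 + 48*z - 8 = l^2 + l*(-6*z - 6) + 48*z - 16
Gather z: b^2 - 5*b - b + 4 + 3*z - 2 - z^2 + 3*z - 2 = b^2 - 6*b - z^2 + 6*z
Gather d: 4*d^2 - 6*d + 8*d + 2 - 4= 4*d^2 + 2*d - 2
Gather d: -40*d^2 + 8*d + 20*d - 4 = -40*d^2 + 28*d - 4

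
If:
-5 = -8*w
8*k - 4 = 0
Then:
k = 1/2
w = 5/8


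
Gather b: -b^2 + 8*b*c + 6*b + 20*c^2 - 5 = -b^2 + b*(8*c + 6) + 20*c^2 - 5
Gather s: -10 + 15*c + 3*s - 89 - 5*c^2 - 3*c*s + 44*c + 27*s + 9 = -5*c^2 + 59*c + s*(30 - 3*c) - 90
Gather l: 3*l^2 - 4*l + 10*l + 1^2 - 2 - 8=3*l^2 + 6*l - 9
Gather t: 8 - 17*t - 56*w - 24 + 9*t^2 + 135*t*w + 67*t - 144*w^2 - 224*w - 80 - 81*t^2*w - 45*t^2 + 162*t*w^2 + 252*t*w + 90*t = t^2*(-81*w - 36) + t*(162*w^2 + 387*w + 140) - 144*w^2 - 280*w - 96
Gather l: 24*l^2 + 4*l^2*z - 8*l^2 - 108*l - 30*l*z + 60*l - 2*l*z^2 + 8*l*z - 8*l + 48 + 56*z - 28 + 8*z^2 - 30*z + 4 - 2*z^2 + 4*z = l^2*(4*z + 16) + l*(-2*z^2 - 22*z - 56) + 6*z^2 + 30*z + 24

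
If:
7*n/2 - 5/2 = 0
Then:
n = 5/7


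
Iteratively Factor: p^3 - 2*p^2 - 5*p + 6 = (p - 3)*(p^2 + p - 2) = (p - 3)*(p - 1)*(p + 2)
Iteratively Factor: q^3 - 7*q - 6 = (q + 2)*(q^2 - 2*q - 3) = (q - 3)*(q + 2)*(q + 1)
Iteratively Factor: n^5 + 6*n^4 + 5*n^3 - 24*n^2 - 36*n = (n)*(n^4 + 6*n^3 + 5*n^2 - 24*n - 36) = n*(n + 3)*(n^3 + 3*n^2 - 4*n - 12) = n*(n - 2)*(n + 3)*(n^2 + 5*n + 6) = n*(n - 2)*(n + 3)^2*(n + 2)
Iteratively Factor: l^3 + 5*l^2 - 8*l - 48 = (l - 3)*(l^2 + 8*l + 16) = (l - 3)*(l + 4)*(l + 4)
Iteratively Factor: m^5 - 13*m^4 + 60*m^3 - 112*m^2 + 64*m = (m - 1)*(m^4 - 12*m^3 + 48*m^2 - 64*m) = (m - 4)*(m - 1)*(m^3 - 8*m^2 + 16*m) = m*(m - 4)*(m - 1)*(m^2 - 8*m + 16) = m*(m - 4)^2*(m - 1)*(m - 4)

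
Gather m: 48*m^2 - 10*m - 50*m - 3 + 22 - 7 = 48*m^2 - 60*m + 12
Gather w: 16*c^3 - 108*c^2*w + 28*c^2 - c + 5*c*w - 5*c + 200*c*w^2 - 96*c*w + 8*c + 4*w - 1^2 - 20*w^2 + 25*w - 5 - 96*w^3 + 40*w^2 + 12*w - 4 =16*c^3 + 28*c^2 + 2*c - 96*w^3 + w^2*(200*c + 20) + w*(-108*c^2 - 91*c + 41) - 10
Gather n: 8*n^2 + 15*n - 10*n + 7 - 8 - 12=8*n^2 + 5*n - 13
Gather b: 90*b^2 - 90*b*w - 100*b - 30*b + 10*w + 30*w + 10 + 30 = 90*b^2 + b*(-90*w - 130) + 40*w + 40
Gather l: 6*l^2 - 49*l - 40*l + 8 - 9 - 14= 6*l^2 - 89*l - 15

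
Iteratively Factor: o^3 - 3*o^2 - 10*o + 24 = (o - 2)*(o^2 - o - 12) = (o - 2)*(o + 3)*(o - 4)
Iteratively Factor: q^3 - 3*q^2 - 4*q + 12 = (q + 2)*(q^2 - 5*q + 6) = (q - 2)*(q + 2)*(q - 3)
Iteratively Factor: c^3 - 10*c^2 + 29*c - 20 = (c - 5)*(c^2 - 5*c + 4) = (c - 5)*(c - 4)*(c - 1)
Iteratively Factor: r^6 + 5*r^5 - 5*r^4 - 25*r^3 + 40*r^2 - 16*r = (r + 4)*(r^5 + r^4 - 9*r^3 + 11*r^2 - 4*r) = (r + 4)^2*(r^4 - 3*r^3 + 3*r^2 - r) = r*(r + 4)^2*(r^3 - 3*r^2 + 3*r - 1) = r*(r - 1)*(r + 4)^2*(r^2 - 2*r + 1) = r*(r - 1)^2*(r + 4)^2*(r - 1)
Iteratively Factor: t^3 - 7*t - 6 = (t - 3)*(t^2 + 3*t + 2) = (t - 3)*(t + 2)*(t + 1)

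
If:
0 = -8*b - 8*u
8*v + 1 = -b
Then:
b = -8*v - 1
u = 8*v + 1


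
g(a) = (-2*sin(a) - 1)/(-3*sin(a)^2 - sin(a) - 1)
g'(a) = (6*sin(a)*cos(a) + cos(a))*(-2*sin(a) - 1)/(-3*sin(a)^2 - sin(a) - 1)^2 - 2*cos(a)/(-3*sin(a)^2 - sin(a) - 1) = (-6*sin(a)^2 - 6*sin(a) + 1)*cos(a)/(3*sin(a)^2 + sin(a) + 1)^2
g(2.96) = 1.06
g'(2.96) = 0.17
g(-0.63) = -0.12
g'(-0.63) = 0.94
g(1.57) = 0.60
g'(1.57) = -0.00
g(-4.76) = 0.60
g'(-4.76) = -0.02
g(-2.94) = 0.65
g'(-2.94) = -2.27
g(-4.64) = 0.60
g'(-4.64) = 0.03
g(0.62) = 0.83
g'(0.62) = -0.55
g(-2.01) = -0.32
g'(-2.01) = -0.10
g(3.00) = 1.07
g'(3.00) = -0.02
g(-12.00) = 0.86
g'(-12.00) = -0.58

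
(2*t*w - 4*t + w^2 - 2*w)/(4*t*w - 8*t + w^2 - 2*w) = (2*t + w)/(4*t + w)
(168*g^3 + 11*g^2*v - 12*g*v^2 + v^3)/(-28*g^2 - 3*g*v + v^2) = (-24*g^2 - 5*g*v + v^2)/(4*g + v)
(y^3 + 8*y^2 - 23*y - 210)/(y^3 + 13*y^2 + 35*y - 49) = (y^2 + y - 30)/(y^2 + 6*y - 7)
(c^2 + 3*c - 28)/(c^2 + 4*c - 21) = (c - 4)/(c - 3)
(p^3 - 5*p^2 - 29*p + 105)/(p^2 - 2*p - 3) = (p^2 - 2*p - 35)/(p + 1)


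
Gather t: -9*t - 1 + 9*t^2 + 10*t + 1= 9*t^2 + t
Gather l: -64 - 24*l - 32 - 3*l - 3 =-27*l - 99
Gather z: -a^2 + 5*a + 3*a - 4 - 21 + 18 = -a^2 + 8*a - 7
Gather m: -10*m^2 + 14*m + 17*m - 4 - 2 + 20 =-10*m^2 + 31*m + 14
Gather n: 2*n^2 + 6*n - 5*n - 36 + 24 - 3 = 2*n^2 + n - 15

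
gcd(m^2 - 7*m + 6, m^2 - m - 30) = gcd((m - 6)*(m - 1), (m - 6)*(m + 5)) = m - 6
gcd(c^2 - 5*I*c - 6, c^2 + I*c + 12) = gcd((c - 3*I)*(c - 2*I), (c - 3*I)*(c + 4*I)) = c - 3*I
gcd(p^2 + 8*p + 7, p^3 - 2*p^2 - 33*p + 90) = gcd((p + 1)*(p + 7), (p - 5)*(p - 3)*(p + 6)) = 1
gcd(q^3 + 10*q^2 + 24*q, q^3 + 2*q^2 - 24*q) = q^2 + 6*q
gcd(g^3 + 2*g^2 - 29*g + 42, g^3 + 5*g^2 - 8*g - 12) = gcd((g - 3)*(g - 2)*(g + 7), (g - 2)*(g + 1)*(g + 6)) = g - 2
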